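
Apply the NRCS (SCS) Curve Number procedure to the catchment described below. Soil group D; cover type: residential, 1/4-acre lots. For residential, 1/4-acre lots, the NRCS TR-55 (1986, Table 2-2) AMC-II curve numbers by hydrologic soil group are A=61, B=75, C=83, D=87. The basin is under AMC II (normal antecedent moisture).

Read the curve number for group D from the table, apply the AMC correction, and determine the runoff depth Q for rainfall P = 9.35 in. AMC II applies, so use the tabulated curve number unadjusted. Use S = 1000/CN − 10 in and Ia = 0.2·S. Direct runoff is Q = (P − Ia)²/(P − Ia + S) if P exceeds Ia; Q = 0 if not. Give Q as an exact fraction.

Q = 248031001/31927260 in ≈ 7.769 in

NRCS table: residential, 1/4-acre lots, soil group D → CN(II) = 87
CN(II) = 87; AMC II needs no correction.
Retention S: 1000/CN − 10 with CN=87.000 → S = 130/87 ≈ 1.494 in
Initial abstraction Ia = S/5 = (130/87)/5 = 26/87 ≈ 0.299 in
Excess rainfall: 9.350 − 0.299 = 9.051 in; P > Ia so Q > 0
Q: (15749/1740)² ÷ (18349/1740) = 248031001/31927260 in (≈ 7.769 in)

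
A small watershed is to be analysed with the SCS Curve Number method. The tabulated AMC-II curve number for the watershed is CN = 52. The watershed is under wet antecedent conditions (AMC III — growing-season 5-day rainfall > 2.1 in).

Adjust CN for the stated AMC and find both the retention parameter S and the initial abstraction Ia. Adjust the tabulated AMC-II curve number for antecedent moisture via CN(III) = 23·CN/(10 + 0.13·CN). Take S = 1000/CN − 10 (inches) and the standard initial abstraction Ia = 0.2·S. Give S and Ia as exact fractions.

S = 1200/299 in ≈ 4.013 in; Ia = 240/299 in ≈ 0.803 in

CN(III) from CN(II)=52: (23·52)/(10 + 0.13·52) = 29900/419 ≈ 71.360
Retention S: 1000/CN − 10 with CN=71.360 → S = 1200/299 ≈ 4.013 in
Ia = 0.2·(1200/299) = 240/299 in ≈ 0.803 in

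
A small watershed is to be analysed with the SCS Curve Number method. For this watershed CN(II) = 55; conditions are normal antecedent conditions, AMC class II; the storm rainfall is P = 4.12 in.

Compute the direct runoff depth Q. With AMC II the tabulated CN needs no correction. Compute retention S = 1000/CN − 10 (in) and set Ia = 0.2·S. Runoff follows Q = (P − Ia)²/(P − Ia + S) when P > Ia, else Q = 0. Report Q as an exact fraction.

Q = 466489/806575 in ≈ 0.578 in

AMC II — tabulated CN = 55 applies directly.
Max retention: S = 1000/55 − 10 = 90/11 in (≈ 8.182 in)
Initial abstraction Ia = S/5 = (90/11)/5 = 18/11 ≈ 1.636 in
Since P=4.120 > Ia=1.636: effective rainfall P−Ia = 683/275 in
Q: (683/275)² ÷ (2933/275) = 466489/806575 in (≈ 0.578 in)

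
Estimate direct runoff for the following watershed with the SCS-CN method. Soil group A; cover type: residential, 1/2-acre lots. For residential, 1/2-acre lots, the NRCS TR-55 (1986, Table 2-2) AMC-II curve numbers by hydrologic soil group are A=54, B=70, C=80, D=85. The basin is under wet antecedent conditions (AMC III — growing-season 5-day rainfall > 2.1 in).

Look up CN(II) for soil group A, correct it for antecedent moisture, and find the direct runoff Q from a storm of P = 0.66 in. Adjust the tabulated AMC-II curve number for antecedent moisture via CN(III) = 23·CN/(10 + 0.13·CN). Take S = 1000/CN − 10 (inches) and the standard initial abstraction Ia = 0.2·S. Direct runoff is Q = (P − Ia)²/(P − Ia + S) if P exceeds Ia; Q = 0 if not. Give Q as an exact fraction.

Q = 0 in ≈ 0.000 in

NRCS table: residential, 1/2-acre lots, soil group A → CN(II) = 54
Adjust CN=54 to AMC III: 23·54/(10 + 0.13·54) → 1242 ÷ (851/50) = 2700/37 ≈ 72.973
Retention S: 1000/CN − 10 with CN=72.973 → S = 100/27 ≈ 3.704 in
Initial abstraction Ia = S/5 = (100/27)/5 = 20/27 ≈ 0.741 in
P = 0.660 ≤ Ia = 0.741 in: entire storm abstracted, Q = 0.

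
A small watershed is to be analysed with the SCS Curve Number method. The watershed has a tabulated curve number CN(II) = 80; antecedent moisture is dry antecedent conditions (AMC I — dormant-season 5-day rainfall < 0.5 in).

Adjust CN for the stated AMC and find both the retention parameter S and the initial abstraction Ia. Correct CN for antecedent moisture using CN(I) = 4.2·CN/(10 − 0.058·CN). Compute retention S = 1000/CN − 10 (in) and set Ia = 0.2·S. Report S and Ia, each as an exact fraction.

Adjust CN=80 to AMC I: 4.2·80/(10 − 0.058·80) → 336 ÷ (134/25) = 4200/67 ≈ 62.687
Retention S: 1000/CN − 10 with CN=62.687 → S = 125/21 ≈ 5.952 in
Initial abstraction Ia = S/5 = (125/21)/5 = 25/21 ≈ 1.190 in

S = 125/21 in ≈ 5.952 in; Ia = 25/21 in ≈ 1.190 in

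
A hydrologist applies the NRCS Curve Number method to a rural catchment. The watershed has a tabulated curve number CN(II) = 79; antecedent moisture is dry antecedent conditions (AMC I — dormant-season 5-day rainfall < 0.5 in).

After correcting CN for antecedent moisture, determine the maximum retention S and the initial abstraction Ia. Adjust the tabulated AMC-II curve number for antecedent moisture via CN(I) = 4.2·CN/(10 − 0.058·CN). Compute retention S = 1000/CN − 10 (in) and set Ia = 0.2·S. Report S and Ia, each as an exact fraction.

CN(I) from CN(II)=79: (4.2·79)/(10 − 0.058·79) = 7900/129 ≈ 61.240
Max retention: S = 1000/(7900/129) − 10 = 500/79 in (≈ 6.329 in)
Ia = 0.2S: 0.2·6.329 = 1.266 in (exactly 100/79)

S = 500/79 in ≈ 6.329 in; Ia = 100/79 in ≈ 1.266 in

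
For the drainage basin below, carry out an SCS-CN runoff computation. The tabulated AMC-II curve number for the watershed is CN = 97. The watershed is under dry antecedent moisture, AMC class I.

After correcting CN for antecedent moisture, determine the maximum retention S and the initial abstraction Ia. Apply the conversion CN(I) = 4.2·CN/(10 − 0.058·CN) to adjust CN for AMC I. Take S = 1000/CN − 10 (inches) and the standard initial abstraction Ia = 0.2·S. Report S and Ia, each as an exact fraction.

S = 500/679 in ≈ 0.736 in; Ia = 100/679 in ≈ 0.147 in

Dry (AMC I): CN(I) = 4.2·97/(10 − 0.058·97) = (2037/5)/(2187/500) = 67900/729 ≈ 93.141
Max retention: S = 1000/(67900/729) − 10 = 500/679 in (≈ 0.736 in)
Ia = 0.2·(500/679) = 100/679 in ≈ 0.147 in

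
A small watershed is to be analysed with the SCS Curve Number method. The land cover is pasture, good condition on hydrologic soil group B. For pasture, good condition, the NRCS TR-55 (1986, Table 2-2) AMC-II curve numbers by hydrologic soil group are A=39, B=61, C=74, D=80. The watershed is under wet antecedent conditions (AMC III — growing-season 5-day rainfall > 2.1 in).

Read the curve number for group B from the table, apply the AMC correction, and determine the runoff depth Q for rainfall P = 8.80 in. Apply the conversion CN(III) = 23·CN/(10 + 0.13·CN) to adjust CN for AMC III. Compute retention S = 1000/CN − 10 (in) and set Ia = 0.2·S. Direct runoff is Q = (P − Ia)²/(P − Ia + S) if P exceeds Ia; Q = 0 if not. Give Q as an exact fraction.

NRCS table: pasture, good condition, soil group B → CN(II) = 61
CN(III) from CN(II)=61: (23·61)/(10 + 0.13·61) = 140300/1793 ≈ 78.249
S = 1000/(140300/1793) − 10 = 3900/1403 in ≈ 2.780 in
Initial abstraction Ia = S/5 = (3900/1403)/5 = 780/1403 ≈ 0.556 in
P − Ia = 8.800 − 0.556 = 57832/7015 ≈ 8.244 in (> 0, runoff occurs)
Runoff Q = (P−Ia)²/(P−Ia+S) = (8.244)²/(8.244+2.780) = 836135056/135620995 ≈ 6.165 in

Q = 836135056/135620995 in ≈ 6.165 in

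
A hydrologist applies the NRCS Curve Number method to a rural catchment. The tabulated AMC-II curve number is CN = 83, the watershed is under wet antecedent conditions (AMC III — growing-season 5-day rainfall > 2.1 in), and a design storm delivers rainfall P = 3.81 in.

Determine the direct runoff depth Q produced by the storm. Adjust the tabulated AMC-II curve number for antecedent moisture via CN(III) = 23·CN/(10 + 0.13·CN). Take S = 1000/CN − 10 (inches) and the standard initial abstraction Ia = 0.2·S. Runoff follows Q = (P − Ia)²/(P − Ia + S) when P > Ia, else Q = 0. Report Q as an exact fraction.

Wet (AMC III): CN(III) = 23·83/(10 + 0.13·83) = 1909/(2079/100) = 190900/2079 ≈ 91.823
Retention S: 1000/CN − 10 with CN=91.823 → S = 1700/1909 ≈ 0.891 in
Initial abstraction Ia = S/5 = (1700/1909)/5 = 340/1909 ≈ 0.178 in
Since P=3.810 > Ia=0.178: effective rainfall P−Ia = 693329/190900 in
Runoff Q = (P−Ia)²/(P−Ia+S) = (3.632)²/(3.632+0.891) = 480705102241/164809506100 ≈ 2.917 in

Q = 480705102241/164809506100 in ≈ 2.917 in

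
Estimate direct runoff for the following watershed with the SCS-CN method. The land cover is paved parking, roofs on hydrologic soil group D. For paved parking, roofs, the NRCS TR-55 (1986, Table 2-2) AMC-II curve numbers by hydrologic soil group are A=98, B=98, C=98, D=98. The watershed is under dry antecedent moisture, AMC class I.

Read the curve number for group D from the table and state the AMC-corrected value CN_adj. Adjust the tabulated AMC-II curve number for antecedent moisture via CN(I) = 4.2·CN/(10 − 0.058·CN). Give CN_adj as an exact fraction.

CN_adj = 102900/1079 ≈ 95.366

NRCS table: paved parking, roofs, soil group D → CN(II) = 98
Adjust CN=98 to AMC I: 4.2·98/(10 − 0.058·98) → (2058/5) ÷ (1079/250) = 102900/1079 ≈ 95.366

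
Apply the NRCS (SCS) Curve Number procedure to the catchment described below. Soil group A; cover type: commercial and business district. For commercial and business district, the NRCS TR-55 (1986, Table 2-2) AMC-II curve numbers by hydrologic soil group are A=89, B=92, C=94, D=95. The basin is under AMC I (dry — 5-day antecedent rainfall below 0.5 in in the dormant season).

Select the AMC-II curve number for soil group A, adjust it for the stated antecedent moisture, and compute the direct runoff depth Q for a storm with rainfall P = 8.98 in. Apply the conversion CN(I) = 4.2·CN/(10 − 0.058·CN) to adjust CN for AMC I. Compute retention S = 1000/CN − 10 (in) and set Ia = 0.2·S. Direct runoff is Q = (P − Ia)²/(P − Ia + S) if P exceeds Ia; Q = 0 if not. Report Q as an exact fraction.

NRCS table: commercial and business district, soil group A → CN(II) = 89
CN(I) from CN(II)=89: (4.2·89)/(10 − 0.058·89) = 186900/2419 ≈ 77.263
Retention S: 1000/CN − 10 with CN=77.263 → S = 5500/1869 ≈ 2.943 in
Ia = 0.2·(5500/1869) = 1100/1869 in ≈ 0.589 in
Excess rainfall: 8.980 − 0.589 = 8.391 in; P > Ia so Q > 0
Q = (784181/93450)²/((784181/93450) + 5500/1869) = (614939840761/8732902500)/(1059181/93450) = 614939840761/98980464450 in ≈ 6.213 in

Q = 614939840761/98980464450 in ≈ 6.213 in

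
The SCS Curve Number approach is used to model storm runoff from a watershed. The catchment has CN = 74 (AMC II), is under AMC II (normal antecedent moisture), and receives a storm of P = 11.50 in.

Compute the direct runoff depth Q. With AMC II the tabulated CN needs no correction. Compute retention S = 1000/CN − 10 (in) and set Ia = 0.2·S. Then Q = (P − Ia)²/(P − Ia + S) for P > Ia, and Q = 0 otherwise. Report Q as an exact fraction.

CN(II) = 74; AMC II needs no correction.
Retention S: 1000/CN − 10 with CN=74.000 → S = 130/37 ≈ 3.514 in
Initial abstraction Ia = S/5 = (130/37)/5 = 26/37 ≈ 0.703 in
Since P=11.500 > Ia=0.703: effective rainfall P−Ia = 799/74 in
Runoff Q = (P−Ia)²/(P−Ia+S) = (10.797)²/(10.797+3.514) = 638401/78366 ≈ 8.146 in

Q = 638401/78366 in ≈ 8.146 in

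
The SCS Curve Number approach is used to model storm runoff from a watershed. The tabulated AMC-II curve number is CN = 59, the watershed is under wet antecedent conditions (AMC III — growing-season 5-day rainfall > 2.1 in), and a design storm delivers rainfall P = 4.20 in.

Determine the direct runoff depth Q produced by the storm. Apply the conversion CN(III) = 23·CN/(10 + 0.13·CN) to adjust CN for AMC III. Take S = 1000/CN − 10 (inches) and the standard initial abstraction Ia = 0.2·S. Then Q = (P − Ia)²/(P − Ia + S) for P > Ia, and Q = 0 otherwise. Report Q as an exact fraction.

Adjust CN=59 to AMC III: 23·59/(10 + 0.13·59) → 1357 ÷ (1767/100) = 135700/1767 ≈ 76.797
Max retention: S = 1000/(135700/1767) − 10 = 4100/1357 in (≈ 3.021 in)
Initial abstraction Ia = S/5 = (4100/1357)/5 = 820/1357 ≈ 0.604 in
P − Ia = 4.200 − 0.604 = 24397/6785 ≈ 3.596 in (> 0, runoff occurs)
Q: (24397/6785)² ÷ (44897/6785) = 595213609/304626145 in (≈ 1.954 in)

Q = 595213609/304626145 in ≈ 1.954 in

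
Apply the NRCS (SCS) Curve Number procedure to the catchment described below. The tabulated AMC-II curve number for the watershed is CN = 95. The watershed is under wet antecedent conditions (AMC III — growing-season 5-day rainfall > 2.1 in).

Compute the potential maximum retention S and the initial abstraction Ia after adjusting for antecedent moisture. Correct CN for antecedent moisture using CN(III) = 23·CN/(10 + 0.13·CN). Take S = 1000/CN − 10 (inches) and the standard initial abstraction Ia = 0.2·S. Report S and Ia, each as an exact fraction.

CN(III) from CN(II)=95: (23·95)/(10 + 0.13·95) = 43700/447 ≈ 97.763
S = 1000/(43700/447) − 10 = 100/437 in ≈ 0.229 in
Initial abstraction Ia = S/5 = (100/437)/5 = 20/437 ≈ 0.046 in

S = 100/437 in ≈ 0.229 in; Ia = 20/437 in ≈ 0.046 in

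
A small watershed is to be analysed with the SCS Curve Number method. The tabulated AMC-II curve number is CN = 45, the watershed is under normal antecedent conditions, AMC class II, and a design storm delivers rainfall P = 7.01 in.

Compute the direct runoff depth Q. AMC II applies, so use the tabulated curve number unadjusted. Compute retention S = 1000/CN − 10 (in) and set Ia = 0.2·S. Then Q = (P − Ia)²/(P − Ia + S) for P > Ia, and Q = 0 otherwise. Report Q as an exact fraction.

Q = 16883881/13598100 in ≈ 1.242 in

CN(II) = 45; AMC II needs no correction.
Max retention: S = 1000/45 − 10 = 110/9 in (≈ 12.222 in)
Ia = 0.2S: 0.2·12.222 = 2.444 in (exactly 22/9)
Since P=7.010 > Ia=2.444: effective rainfall P−Ia = 4109/900 in
Runoff Q = (P−Ia)²/(P−Ia+S) = (4.566)²/(4.566+12.222) = 16883881/13598100 ≈ 1.242 in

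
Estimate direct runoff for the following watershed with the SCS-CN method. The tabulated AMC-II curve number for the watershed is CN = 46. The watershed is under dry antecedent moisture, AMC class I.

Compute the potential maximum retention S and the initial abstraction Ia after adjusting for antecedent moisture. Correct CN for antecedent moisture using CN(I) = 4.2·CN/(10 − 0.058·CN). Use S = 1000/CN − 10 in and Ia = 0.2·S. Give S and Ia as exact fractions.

S = 4500/161 in ≈ 27.950 in; Ia = 900/161 in ≈ 5.590 in

Dry (AMC I): CN(I) = 4.2·46/(10 − 0.058·46) = (966/5)/(1833/250) = 16100/611 ≈ 26.350
Max retention: S = 1000/(16100/611) − 10 = 4500/161 in (≈ 27.950 in)
Ia = 0.2·(4500/161) = 900/161 in ≈ 5.590 in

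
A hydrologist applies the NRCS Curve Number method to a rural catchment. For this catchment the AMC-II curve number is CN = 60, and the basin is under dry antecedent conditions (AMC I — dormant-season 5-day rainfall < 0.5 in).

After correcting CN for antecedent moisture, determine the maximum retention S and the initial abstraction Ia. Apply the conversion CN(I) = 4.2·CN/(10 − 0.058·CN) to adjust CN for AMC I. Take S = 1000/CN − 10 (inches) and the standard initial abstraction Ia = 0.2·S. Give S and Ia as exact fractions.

Adjust CN=60 to AMC I: 4.2·60/(10 − 0.058·60) → 252 ÷ (163/25) = 6300/163 ≈ 38.650
S = 1000/(6300/163) − 10 = 1000/63 in ≈ 15.873 in
Initial abstraction Ia = S/5 = (1000/63)/5 = 200/63 ≈ 3.175 in

S = 1000/63 in ≈ 15.873 in; Ia = 200/63 in ≈ 3.175 in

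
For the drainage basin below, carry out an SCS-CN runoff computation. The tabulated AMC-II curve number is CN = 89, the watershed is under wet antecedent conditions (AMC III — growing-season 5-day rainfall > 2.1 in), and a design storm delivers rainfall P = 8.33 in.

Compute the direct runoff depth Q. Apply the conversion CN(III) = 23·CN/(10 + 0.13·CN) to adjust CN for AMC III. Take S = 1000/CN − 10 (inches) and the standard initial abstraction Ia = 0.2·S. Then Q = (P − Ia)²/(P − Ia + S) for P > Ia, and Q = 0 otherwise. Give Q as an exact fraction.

Adjust CN=89 to AMC III: 23·89/(10 + 0.13·89) → 2047 ÷ (2157/100) = 204700/2157 ≈ 94.900
S = 1000/(204700/2157) − 10 = 1100/2047 in ≈ 0.537 in
Initial abstraction Ia = S/5 = (1100/2047)/5 = 220/2047 ≈ 0.107 in
Excess rainfall: 8.330 − 0.107 = 8.223 in; P > Ia so Q > 0
Q = (1683151/204700)²/((1683151/204700) + 1100/2047) = (2832997288801/41902090000)/(1793151/204700) = 2832997288801/367058009700 in ≈ 7.718 in

Q = 2832997288801/367058009700 in ≈ 7.718 in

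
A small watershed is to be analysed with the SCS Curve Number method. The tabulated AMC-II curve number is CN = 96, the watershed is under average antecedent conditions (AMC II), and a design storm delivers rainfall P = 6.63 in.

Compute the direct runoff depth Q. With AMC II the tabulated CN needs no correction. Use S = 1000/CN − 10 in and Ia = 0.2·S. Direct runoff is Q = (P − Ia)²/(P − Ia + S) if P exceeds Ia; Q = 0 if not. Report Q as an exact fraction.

Average conditions: CN = 96 (no AMC adjustment).
Max retention: S = 1000/96 − 10 = 5/12 in (≈ 0.417 in)
Initial abstraction Ia = S/5 = (5/12)/5 = 1/12 ≈ 0.083 in
P − Ia = 6.630 − 0.083 = 491/75 ≈ 6.547 in (> 0, runoff occurs)
Q: (491/75)² ÷ (2089/300) = 964324/156675 in (≈ 6.155 in)

Q = 964324/156675 in ≈ 6.155 in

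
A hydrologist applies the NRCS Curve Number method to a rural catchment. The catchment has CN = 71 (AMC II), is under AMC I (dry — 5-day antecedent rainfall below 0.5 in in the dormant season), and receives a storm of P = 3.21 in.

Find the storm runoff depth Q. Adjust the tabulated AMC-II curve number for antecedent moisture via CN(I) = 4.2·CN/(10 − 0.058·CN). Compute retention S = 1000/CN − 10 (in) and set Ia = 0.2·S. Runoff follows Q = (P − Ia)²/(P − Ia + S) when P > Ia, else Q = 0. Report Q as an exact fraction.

Adjust CN=71 to AMC I: 4.2·71/(10 − 0.058·71) → (1491/5) ÷ (2941/500) = 149100/2941 ≈ 50.697
S = 1000/(149100/2941) − 10 = 14500/1491 in ≈ 9.725 in
Initial abstraction Ia = S/5 = (14500/1491)/5 = 2900/1491 ≈ 1.945 in
Excess rainfall: 3.210 − 1.945 = 1.265 in; P > Ia so Q > 0
Q: (188611/149100)² ÷ (1638611/149100) = 35574109321/244316900100 in (≈ 0.146 in)

Q = 35574109321/244316900100 in ≈ 0.146 in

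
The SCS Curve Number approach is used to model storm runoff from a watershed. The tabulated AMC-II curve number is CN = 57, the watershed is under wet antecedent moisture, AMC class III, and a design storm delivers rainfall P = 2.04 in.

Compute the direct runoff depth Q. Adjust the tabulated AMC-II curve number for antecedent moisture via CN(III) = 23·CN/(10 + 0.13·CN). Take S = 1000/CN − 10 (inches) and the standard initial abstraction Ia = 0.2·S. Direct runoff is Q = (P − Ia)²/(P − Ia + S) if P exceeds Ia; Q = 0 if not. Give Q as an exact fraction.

CN(III) from CN(II)=57: (23·57)/(10 + 0.13·57) = 131100/1741 ≈ 75.302
S = 1000/(131100/1741) − 10 = 4300/1311 in ≈ 3.280 in
Initial abstraction Ia = S/5 = (4300/1311)/5 = 860/1311 ≈ 0.656 in
Since P=2.040 > Ia=0.656: effective rainfall P−Ia = 45361/32775 in
Q: (45361/32775)² ÷ (152861/32775) = 2057620321/5010019275 in (≈ 0.411 in)

Q = 2057620321/5010019275 in ≈ 0.411 in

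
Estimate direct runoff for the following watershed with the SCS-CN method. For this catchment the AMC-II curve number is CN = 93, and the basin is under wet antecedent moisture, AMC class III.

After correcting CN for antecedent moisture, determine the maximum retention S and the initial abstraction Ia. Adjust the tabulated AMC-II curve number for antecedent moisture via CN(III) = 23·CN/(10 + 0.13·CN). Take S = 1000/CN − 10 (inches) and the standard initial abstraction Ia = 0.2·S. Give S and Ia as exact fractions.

Wet (AMC III): CN(III) = 23·93/(10 + 0.13·93) = 2139/(2209/100) = 213900/2209 ≈ 96.831
Retention S: 1000/CN − 10 with CN=96.831 → S = 700/2139 ≈ 0.327 in
Ia = 0.2S: 0.2·0.327 = 0.065 in (exactly 140/2139)

S = 700/2139 in ≈ 0.327 in; Ia = 140/2139 in ≈ 0.065 in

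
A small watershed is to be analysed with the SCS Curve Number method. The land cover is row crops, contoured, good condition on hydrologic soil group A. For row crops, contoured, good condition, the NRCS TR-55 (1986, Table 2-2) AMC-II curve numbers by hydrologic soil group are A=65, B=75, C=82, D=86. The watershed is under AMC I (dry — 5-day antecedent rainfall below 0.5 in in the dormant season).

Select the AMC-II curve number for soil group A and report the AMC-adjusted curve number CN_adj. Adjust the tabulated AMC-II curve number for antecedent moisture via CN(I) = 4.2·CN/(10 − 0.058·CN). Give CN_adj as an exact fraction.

NRCS table: row crops, contoured, good condition, soil group A → CN(II) = 65
Adjust CN=65 to AMC I: 4.2·65/(10 − 0.058·65) → 273 ÷ (623/100) = 3900/89 ≈ 43.820

CN_adj = 3900/89 ≈ 43.820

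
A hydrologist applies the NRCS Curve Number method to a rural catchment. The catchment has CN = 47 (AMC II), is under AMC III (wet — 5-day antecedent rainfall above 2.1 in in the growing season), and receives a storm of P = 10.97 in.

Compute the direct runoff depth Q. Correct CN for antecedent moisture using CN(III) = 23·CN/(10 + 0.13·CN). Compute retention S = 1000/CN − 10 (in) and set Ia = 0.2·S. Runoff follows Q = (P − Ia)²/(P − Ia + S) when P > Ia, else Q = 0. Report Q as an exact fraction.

Q = 1166091140449/174025541700 in ≈ 6.701 in

Wet (AMC III): CN(III) = 23·47/(10 + 0.13·47) = 1081/(1611/100) = 108100/1611 ≈ 67.101
Max retention: S = 1000/(108100/1611) − 10 = 5300/1081 in (≈ 4.903 in)
Ia = 0.2·(5300/1081) = 1060/1081 in ≈ 0.981 in
Excess rainfall: 10.970 − 0.981 = 9.989 in; P > Ia so Q > 0
Q: (1079857/108100)² ÷ (1609857/108100) = 1166091140449/174025541700 in (≈ 6.701 in)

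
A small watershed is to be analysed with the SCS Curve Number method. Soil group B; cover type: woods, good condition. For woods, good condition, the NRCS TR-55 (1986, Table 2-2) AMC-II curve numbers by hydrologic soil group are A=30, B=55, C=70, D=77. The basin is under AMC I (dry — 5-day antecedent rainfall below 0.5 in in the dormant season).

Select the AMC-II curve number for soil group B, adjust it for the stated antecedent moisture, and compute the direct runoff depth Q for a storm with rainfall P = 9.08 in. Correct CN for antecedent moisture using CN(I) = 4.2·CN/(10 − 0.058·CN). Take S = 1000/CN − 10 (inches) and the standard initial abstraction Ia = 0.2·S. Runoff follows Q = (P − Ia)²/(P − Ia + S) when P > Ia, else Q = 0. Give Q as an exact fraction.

Q = 99580441/91397075 in ≈ 1.090 in

NRCS table: woods, good condition, soil group B → CN(II) = 55
CN(I) from CN(II)=55: (4.2·55)/(10 − 0.058·55) = 7700/227 ≈ 33.921
Retention S: 1000/CN − 10 with CN=33.921 → S = 1500/77 ≈ 19.481 in
Initial abstraction Ia = S/5 = (1500/77)/5 = 300/77 ≈ 3.896 in
Since P=9.080 > Ia=3.896: effective rainfall P−Ia = 9979/1925 in
Q: (9979/1925)² ÷ (47479/1925) = 99580441/91397075 in (≈ 1.090 in)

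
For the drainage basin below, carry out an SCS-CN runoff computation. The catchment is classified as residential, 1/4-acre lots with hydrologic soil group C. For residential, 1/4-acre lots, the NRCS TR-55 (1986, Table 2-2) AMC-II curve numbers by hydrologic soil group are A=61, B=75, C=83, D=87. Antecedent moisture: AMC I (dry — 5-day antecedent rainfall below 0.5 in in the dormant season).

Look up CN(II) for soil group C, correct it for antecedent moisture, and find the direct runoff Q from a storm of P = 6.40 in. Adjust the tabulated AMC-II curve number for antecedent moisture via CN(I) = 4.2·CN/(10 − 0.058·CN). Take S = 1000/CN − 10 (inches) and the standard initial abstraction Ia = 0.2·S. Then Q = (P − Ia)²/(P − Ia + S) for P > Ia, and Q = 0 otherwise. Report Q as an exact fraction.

Q = 139688761/48899865 in ≈ 2.857 in

NRCS table: residential, 1/4-acre lots, soil group C → CN(II) = 83
CN(I) from CN(II)=83: (4.2·83)/(10 − 0.058·83) = 174300/2593 ≈ 67.219
Retention S: 1000/CN − 10 with CN=67.219 → S = 8500/1743 ≈ 4.877 in
Ia = 0.2·(8500/1743) = 1700/1743 in ≈ 0.975 in
Since P=6.400 > Ia=0.975: effective rainfall P−Ia = 47276/8715 in
Q: (47276/8715)² ÷ (89776/8715) = 139688761/48899865 in (≈ 2.857 in)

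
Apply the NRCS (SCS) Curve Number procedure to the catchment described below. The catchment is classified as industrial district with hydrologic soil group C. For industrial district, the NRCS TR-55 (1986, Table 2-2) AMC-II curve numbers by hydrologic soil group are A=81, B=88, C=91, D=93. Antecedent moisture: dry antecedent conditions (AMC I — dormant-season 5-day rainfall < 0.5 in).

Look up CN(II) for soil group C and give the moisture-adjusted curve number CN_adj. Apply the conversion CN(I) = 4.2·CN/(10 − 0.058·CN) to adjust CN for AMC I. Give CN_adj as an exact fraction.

CN_adj = 63700/787 ≈ 80.940

NRCS table: industrial district, soil group C → CN(II) = 91
CN(I) from CN(II)=91: (4.2·91)/(10 − 0.058·91) = 63700/787 ≈ 80.940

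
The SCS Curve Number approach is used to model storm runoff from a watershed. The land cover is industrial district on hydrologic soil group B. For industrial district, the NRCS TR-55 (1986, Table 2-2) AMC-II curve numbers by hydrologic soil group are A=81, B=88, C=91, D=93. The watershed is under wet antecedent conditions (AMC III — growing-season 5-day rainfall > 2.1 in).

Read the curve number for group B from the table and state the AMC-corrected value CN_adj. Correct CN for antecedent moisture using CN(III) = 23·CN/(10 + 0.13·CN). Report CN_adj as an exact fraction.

NRCS table: industrial district, soil group B → CN(II) = 88
Wet (AMC III): CN(III) = 23·88/(10 + 0.13·88) = 2024/(536/25) = 6325/67 ≈ 94.403

CN_adj = 6325/67 ≈ 94.403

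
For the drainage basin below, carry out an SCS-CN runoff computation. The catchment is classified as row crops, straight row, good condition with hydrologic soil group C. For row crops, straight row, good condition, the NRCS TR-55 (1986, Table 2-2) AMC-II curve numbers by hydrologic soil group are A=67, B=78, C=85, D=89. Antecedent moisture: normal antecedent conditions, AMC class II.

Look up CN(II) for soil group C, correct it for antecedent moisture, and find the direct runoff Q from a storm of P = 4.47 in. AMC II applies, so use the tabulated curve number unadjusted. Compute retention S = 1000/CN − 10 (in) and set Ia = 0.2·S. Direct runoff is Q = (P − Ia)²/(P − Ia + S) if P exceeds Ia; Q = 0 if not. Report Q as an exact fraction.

Q = 5442889/1888700 in ≈ 2.882 in

NRCS table: row crops, straight row, good condition, soil group C → CN(II) = 85
AMC II — tabulated CN = 85 applies directly.
Max retention: S = 1000/85 − 10 = 30/17 in (≈ 1.765 in)
Initial abstraction Ia = S/5 = (30/17)/5 = 6/17 ≈ 0.353 in
P − Ia = 4.470 − 0.353 = 6999/1700 ≈ 4.117 in (> 0, runoff occurs)
Q = (6999/1700)²/((6999/1700) + 30/17) = (48986001/2890000)/(9999/1700) = 5442889/1888700 in ≈ 2.882 in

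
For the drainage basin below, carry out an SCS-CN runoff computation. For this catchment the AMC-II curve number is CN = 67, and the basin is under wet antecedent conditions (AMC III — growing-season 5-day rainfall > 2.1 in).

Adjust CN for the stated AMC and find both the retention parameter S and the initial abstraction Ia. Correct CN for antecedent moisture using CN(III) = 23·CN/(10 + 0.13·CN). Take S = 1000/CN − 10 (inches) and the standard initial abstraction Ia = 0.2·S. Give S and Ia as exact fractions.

CN(III) from CN(II)=67: (23·67)/(10 + 0.13·67) = 154100/1871 ≈ 82.362
S = 1000/(154100/1871) − 10 = 3300/1541 in ≈ 2.141 in
Ia = 0.2·(3300/1541) = 660/1541 in ≈ 0.428 in

S = 3300/1541 in ≈ 2.141 in; Ia = 660/1541 in ≈ 0.428 in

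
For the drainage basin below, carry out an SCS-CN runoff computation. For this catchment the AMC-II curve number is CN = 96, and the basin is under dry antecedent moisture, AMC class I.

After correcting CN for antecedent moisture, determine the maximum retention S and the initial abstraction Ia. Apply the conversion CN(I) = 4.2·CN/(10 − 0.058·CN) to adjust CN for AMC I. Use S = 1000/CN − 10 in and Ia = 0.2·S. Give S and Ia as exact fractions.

CN(I) from CN(II)=96: (4.2·96)/(10 − 0.058·96) = 25200/277 ≈ 90.975
S = 1000/(25200/277) − 10 = 125/126 in ≈ 0.992 in
Initial abstraction Ia = S/5 = (125/126)/5 = 25/126 ≈ 0.198 in

S = 125/126 in ≈ 0.992 in; Ia = 25/126 in ≈ 0.198 in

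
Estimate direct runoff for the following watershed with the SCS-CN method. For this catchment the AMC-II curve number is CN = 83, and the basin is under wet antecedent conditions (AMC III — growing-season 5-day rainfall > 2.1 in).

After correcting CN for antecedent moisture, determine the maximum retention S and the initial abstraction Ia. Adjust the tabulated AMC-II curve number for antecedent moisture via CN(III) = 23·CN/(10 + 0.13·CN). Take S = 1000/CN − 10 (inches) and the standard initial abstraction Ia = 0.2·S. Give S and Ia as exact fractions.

Wet (AMC III): CN(III) = 23·83/(10 + 0.13·83) = 1909/(2079/100) = 190900/2079 ≈ 91.823
S = 1000/(190900/2079) − 10 = 1700/1909 in ≈ 0.891 in
Initial abstraction Ia = S/5 = (1700/1909)/5 = 340/1909 ≈ 0.178 in

S = 1700/1909 in ≈ 0.891 in; Ia = 340/1909 in ≈ 0.178 in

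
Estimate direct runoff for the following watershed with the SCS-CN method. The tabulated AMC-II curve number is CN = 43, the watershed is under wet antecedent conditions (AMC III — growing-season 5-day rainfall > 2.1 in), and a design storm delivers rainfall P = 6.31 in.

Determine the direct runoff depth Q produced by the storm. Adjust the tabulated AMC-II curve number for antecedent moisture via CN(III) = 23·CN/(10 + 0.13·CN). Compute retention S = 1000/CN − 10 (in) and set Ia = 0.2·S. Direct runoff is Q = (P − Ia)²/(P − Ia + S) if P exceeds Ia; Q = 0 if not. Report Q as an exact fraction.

Q = 260160183481/106817835100 in ≈ 2.436 in

CN(III) from CN(II)=43: (23·43)/(10 + 0.13·43) = 98900/1559 ≈ 63.438
Max retention: S = 1000/(98900/1559) − 10 = 5700/989 in (≈ 5.763 in)
Ia = 0.2·(5700/989) = 1140/989 in ≈ 1.153 in
Excess rainfall: 6.310 − 1.153 = 5.157 in; P > Ia so Q > 0
Q: (510059/98900)² ÷ (1080059/98900) = 260160183481/106817835100 in (≈ 2.436 in)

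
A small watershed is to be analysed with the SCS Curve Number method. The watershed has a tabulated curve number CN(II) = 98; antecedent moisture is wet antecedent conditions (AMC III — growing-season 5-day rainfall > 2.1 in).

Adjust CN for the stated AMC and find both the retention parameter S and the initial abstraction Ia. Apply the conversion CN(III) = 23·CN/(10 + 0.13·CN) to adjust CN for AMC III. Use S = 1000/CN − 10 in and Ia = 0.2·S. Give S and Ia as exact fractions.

CN(III) from CN(II)=98: (23·98)/(10 + 0.13·98) = 112700/1137 ≈ 99.120
S = 1000/(112700/1137) − 10 = 100/1127 in ≈ 0.089 in
Ia = 0.2·(100/1127) = 20/1127 in ≈ 0.018 in

S = 100/1127 in ≈ 0.089 in; Ia = 20/1127 in ≈ 0.018 in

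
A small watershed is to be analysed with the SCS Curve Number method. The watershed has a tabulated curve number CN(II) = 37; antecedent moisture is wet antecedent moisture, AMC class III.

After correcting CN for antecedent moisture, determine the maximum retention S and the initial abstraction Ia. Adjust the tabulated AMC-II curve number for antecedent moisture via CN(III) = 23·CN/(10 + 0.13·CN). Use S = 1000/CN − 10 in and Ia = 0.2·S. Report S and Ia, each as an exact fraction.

S = 6300/851 in ≈ 7.403 in; Ia = 1260/851 in ≈ 1.481 in

Wet (AMC III): CN(III) = 23·37/(10 + 0.13·37) = 851/(1481/100) = 85100/1481 ≈ 57.461
S = 1000/(85100/1481) − 10 = 6300/851 in ≈ 7.403 in
Ia = 0.2·(6300/851) = 1260/851 in ≈ 1.481 in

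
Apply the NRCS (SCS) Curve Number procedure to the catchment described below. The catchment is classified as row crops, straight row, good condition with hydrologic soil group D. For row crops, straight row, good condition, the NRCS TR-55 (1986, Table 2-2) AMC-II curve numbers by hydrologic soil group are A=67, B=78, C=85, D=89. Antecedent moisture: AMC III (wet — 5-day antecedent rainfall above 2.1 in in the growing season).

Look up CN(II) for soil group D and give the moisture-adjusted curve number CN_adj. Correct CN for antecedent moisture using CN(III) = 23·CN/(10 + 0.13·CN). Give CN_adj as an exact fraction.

CN_adj = 204700/2157 ≈ 94.900

NRCS table: row crops, straight row, good condition, soil group D → CN(II) = 89
Adjust CN=89 to AMC III: 23·89/(10 + 0.13·89) → 2047 ÷ (2157/100) = 204700/2157 ≈ 94.900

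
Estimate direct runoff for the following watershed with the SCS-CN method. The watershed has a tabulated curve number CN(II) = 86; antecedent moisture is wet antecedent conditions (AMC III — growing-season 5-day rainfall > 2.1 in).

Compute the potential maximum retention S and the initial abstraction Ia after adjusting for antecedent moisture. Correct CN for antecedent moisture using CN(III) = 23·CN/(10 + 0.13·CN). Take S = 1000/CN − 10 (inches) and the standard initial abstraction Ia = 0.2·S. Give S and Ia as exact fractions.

Wet (AMC III): CN(III) = 23·86/(10 + 0.13·86) = 1978/(1059/50) = 98900/1059 ≈ 93.390
S = 1000/(98900/1059) − 10 = 700/989 in ≈ 0.708 in
Initial abstraction Ia = S/5 = (700/989)/5 = 140/989 ≈ 0.142 in

S = 700/989 in ≈ 0.708 in; Ia = 140/989 in ≈ 0.142 in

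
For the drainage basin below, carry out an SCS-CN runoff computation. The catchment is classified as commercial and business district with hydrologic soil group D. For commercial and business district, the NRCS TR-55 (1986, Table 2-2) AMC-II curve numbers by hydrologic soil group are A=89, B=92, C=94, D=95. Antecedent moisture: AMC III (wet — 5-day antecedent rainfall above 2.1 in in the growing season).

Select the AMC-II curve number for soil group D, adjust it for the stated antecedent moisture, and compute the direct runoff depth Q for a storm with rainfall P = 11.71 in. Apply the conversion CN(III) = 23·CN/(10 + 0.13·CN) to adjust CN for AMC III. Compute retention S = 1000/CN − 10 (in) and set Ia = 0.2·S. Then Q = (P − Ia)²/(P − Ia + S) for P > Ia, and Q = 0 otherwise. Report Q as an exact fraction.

Q = 259821614529/22712069900 in ≈ 11.440 in

NRCS table: commercial and business district, soil group D → CN(II) = 95
Adjust CN=95 to AMC III: 23·95/(10 + 0.13·95) → 2185 ÷ (447/20) = 43700/447 ≈ 97.763
Retention S: 1000/CN − 10 with CN=97.763 → S = 100/437 ≈ 0.229 in
Initial abstraction Ia = S/5 = (100/437)/5 = 20/437 ≈ 0.046 in
Since P=11.710 > Ia=0.046: effective rainfall P−Ia = 509727/43700 in
Runoff Q = (P−Ia)²/(P−Ia+S) = (11.664)²/(11.664+0.229) = 259821614529/22712069900 ≈ 11.440 in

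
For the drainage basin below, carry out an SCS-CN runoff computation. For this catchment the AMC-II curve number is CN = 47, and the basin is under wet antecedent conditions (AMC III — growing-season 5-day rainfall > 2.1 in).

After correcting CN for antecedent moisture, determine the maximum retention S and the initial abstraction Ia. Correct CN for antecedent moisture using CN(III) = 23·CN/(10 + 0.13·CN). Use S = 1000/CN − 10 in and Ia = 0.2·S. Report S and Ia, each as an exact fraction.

Wet (AMC III): CN(III) = 23·47/(10 + 0.13·47) = 1081/(1611/100) = 108100/1611 ≈ 67.101
S = 1000/(108100/1611) − 10 = 5300/1081 in ≈ 4.903 in
Ia = 0.2·(5300/1081) = 1060/1081 in ≈ 0.981 in

S = 5300/1081 in ≈ 4.903 in; Ia = 1060/1081 in ≈ 0.981 in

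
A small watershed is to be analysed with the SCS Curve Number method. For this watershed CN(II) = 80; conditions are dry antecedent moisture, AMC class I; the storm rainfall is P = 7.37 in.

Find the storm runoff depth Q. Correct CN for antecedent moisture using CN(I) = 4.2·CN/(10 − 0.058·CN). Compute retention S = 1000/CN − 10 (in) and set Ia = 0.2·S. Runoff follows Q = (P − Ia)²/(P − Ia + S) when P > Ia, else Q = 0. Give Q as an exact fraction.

Q = 168402529/53501700 in ≈ 3.148 in

CN(I) from CN(II)=80: (4.2·80)/(10 − 0.058·80) = 4200/67 ≈ 62.687
Max retention: S = 1000/(4200/67) − 10 = 125/21 in (≈ 5.952 in)
Ia = 0.2·(125/21) = 25/21 in ≈ 1.190 in
P − Ia = 7.370 − 1.190 = 12977/2100 ≈ 6.180 in (> 0, runoff occurs)
Runoff Q = (P−Ia)²/(P−Ia+S) = (6.180)²/(6.180+5.952) = 168402529/53501700 ≈ 3.148 in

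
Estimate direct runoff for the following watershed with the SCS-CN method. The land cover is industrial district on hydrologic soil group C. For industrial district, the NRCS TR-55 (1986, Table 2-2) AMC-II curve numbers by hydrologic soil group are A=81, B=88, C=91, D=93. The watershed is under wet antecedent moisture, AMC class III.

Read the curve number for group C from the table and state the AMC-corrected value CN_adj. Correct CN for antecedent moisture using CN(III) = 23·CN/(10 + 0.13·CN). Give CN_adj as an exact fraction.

CN_adj = 209300/2183 ≈ 95.877

NRCS table: industrial district, soil group C → CN(II) = 91
Wet (AMC III): CN(III) = 23·91/(10 + 0.13·91) = 2093/(2183/100) = 209300/2183 ≈ 95.877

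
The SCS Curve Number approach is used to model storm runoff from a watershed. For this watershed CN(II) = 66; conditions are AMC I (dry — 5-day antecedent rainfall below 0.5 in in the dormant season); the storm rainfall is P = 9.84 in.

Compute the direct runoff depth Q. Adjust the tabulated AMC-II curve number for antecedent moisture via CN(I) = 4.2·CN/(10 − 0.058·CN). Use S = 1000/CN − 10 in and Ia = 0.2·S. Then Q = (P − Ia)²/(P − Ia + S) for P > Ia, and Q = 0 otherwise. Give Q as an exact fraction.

Adjust CN=66 to AMC I: 4.2·66/(10 − 0.058·66) → (1386/5) ÷ (1543/250) = 69300/1543 ≈ 44.913
Max retention: S = 1000/(69300/1543) − 10 = 8500/693 in (≈ 12.266 in)
Ia = 0.2·(8500/693) = 1700/693 in ≈ 2.453 in
Excess rainfall: 9.840 − 2.453 = 7.387 in; P > Ia so Q > 0
Q = (127978/17325)²/((127978/17325) + 8500/693) = (16378368484/300155625)/(340478/17325) = 8189184242/2949390675 in ≈ 2.777 in

Q = 8189184242/2949390675 in ≈ 2.777 in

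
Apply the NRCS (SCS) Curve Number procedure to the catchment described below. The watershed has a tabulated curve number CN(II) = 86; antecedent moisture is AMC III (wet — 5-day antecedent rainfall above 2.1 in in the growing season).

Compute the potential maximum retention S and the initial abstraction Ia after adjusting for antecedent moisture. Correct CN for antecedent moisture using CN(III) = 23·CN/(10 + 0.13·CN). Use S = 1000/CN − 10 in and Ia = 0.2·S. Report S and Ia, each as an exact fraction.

CN(III) from CN(II)=86: (23·86)/(10 + 0.13·86) = 98900/1059 ≈ 93.390
Max retention: S = 1000/(98900/1059) − 10 = 700/989 in (≈ 0.708 in)
Initial abstraction Ia = S/5 = (700/989)/5 = 140/989 ≈ 0.142 in

S = 700/989 in ≈ 0.708 in; Ia = 140/989 in ≈ 0.142 in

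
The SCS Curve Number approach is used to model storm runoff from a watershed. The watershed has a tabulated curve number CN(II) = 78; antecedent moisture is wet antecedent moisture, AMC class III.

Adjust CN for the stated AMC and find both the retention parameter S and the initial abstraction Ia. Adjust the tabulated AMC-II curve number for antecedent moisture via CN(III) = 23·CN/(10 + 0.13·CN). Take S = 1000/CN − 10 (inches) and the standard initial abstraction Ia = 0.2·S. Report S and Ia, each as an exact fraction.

S = 1100/897 in ≈ 1.226 in; Ia = 220/897 in ≈ 0.245 in

CN(III) from CN(II)=78: (23·78)/(10 + 0.13·78) = 89700/1007 ≈ 89.076
S = 1000/(89700/1007) − 10 = 1100/897 in ≈ 1.226 in
Ia = 0.2·(1100/897) = 220/897 in ≈ 0.245 in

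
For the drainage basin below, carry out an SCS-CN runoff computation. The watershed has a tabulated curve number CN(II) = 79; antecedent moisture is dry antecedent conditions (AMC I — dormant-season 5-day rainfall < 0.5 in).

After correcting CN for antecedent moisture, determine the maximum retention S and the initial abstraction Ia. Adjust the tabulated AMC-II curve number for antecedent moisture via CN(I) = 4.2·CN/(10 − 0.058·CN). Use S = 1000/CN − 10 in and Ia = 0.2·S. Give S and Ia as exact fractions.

Adjust CN=79 to AMC I: 4.2·79/(10 − 0.058·79) → (1659/5) ÷ (2709/500) = 7900/129 ≈ 61.240
Max retention: S = 1000/(7900/129) − 10 = 500/79 in (≈ 6.329 in)
Initial abstraction Ia = S/5 = (500/79)/5 = 100/79 ≈ 1.266 in

S = 500/79 in ≈ 6.329 in; Ia = 100/79 in ≈ 1.266 in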